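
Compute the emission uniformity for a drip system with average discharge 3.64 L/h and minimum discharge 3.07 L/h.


EU = (q_min/q_avg)*100 = (3.07/3.64)*100 = 84.3407%

84.3407 %


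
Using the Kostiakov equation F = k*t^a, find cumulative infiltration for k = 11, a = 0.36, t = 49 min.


F = k * t^a = 11 * 49^0.36
F = 11 * 4.059482

44.6543 mm


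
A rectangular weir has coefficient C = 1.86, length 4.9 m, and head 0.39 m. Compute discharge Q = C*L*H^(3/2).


Q = C * L * H^(3/2) = 1.86 * 4.9 * 0.39^1.5 = 1.86 * 4.9 * 0.243555

2.2198 m^3/s


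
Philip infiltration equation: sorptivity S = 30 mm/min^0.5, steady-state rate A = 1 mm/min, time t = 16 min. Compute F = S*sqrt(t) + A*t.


F = S*sqrt(t) + A*t
F = 30*sqrt(16) + 1*16
F = 30*4.000000 + 16

136.0000 mm


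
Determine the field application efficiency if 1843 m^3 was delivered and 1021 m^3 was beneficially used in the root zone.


Ea = V_root / V_field * 100 = 1021 / 1843 * 100 = 55.3988%

55.3988 %


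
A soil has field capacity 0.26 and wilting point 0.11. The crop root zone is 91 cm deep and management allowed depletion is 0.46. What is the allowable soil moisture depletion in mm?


SMD = (FC - PWP) * d * MAD * 10
SMD = (0.26 - 0.11) * 91 * 0.46 * 10
SMD = 0.1500 * 91 * 0.46 * 10

62.7900 mm


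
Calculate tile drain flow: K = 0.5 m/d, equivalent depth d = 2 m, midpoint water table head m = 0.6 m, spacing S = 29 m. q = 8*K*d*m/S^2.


q = 8*K*d*m/S^2
q = 8*0.5*2*0.6/29^2
q = 4.8000 / 841

0.0057 m/d


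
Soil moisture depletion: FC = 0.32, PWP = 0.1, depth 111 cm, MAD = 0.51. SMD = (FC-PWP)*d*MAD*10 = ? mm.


SMD = (FC - PWP) * d * MAD * 10
SMD = (0.32 - 0.1) * 111 * 0.51 * 10
SMD = 0.2200 * 111 * 0.51 * 10

124.5420 mm


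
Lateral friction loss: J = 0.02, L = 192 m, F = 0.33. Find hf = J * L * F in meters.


hf = J * L * F = 0.02 * 192 * 0.33 = 1.2672 m

1.2672 m


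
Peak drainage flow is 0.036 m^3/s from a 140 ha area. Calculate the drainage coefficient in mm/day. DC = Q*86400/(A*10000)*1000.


DC = Q * 86400 / (A * 10000) * 1000
DC = 0.036 * 86400 / (140 * 10000) * 1000
DC = 3110400.0000 / 1400000

2.2217 mm/day


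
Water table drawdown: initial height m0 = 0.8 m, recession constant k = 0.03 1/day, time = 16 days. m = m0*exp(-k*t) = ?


m = m0 * exp(-k*t)
m = 0.8 * exp(-0.03 * 16)
m = 0.8 * exp(-0.4800)

0.4950 m


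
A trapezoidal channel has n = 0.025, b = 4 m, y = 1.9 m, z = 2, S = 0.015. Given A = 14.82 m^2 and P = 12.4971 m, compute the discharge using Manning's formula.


R = A/P = 14.82/12.4971 = 1.185875
Q = (1/0.025) * 14.82 * 1.185875^(2/3) * 0.015^0.5

81.3417 m^3/s


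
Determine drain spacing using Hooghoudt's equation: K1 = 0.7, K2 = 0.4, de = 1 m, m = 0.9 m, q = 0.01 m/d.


S^2 = 8*K2*de*m/q + 4*K1*m^2/q
S^2 = 8*0.4*1*0.9/0.01 + 4*0.7*0.9^2/0.01
S = sqrt(514.8000)

22.6892 m


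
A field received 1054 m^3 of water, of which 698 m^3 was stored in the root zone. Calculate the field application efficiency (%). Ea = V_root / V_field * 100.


Ea = V_root / V_field * 100 = 698 / 1054 * 100 = 66.2239%

66.2239 %


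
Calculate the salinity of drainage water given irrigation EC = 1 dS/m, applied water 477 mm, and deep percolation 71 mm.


EC_dw = EC_iw * D_iw / D_dw
EC_dw = 1 * 477 / 71
EC_dw = 477 / 71

6.7183 dS/m


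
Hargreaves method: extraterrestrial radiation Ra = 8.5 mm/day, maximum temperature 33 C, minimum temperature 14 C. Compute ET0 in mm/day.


Tmean = (Tmax + Tmin)/2 = (33 + 14)/2 = 23.5
ET0 = 0.0023 * 8.5 * (23.5 + 17.8) * sqrt(33 - 14)
ET0 = 0.0023 * 8.5 * 41.3 * 4.358899

3.5194 mm/day


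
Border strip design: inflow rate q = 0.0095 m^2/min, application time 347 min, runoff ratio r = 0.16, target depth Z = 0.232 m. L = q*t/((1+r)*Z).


L = q*t/((1+r)*Z)
L = 0.0095*347/((1+0.16)*0.232)
L = 3.2965/0.26912

12.2492 m


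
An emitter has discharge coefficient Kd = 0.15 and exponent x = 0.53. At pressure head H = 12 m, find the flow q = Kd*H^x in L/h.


q = Kd * H^x = 0.15 * 12^0.53 = 0.15 * 3.732210

0.5598 L/h


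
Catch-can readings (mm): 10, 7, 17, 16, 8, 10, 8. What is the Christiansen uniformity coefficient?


mean = 10.857143 mm
MAD = 3.224490 mm
CU = (1 - 3.224490/10.857143)*100

70.3008 %


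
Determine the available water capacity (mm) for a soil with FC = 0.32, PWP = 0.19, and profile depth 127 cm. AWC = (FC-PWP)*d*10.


AWC = (FC - PWP) * d * 10
AWC = (0.32 - 0.19) * 127 * 10
AWC = 0.1300 * 127 * 10

165.1000 mm


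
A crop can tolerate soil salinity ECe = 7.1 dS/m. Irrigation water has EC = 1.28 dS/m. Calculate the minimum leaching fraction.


LR = ECiw / (5*ECe - ECiw)
LR = 1.28 / (5*7.1 - 1.28)
LR = 1.28 / 34.2200

0.0374


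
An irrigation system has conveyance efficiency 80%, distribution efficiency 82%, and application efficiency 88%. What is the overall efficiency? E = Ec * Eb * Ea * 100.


Ec = 0.8, Eb = 0.82, Ea = 0.88
E = 0.8 * 0.82 * 0.88 * 100 = 57.7280%

57.7280 %


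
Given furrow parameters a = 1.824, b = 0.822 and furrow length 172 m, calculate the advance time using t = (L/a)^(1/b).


t = (L/a)^(1/b)
t = (172/1.824)^(1/0.822)
t = 94.298246^(1/0.822)

252.3902 min


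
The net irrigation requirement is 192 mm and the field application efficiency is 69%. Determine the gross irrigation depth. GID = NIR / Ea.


Ea = 69% = 0.69
GID = NIR / Ea = 192 / 0.69 = 278.2609 mm

278.2609 mm


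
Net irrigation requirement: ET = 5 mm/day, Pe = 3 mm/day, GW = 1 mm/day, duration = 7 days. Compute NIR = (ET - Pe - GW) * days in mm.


Daily deficit = ET - Pe - GW = 5 - 3 - 1 = 1 mm/day
NIR = 1 * 7 = 7 mm

7.0000 mm


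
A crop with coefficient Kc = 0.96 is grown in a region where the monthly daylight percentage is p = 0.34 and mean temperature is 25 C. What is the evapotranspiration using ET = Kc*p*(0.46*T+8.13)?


ET = Kc * p * (0.46*T + 8.13)
ET = 0.96 * 0.34 * (0.46*25 + 8.13)
ET = 0.96 * 0.34 * 19.6300

6.4072 mm/day


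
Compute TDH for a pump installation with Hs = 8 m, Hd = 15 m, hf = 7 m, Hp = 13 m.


TDH = Hs + Hd + hf + Hp = 8 + 15 + 7 + 13 = 43

43 m


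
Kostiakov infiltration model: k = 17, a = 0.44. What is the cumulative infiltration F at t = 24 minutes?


F = k * t^a = 17 * 24^0.44
F = 17 * 4.048489

68.8243 mm


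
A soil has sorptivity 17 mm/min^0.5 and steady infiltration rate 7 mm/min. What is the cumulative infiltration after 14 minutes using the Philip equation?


F = S*sqrt(t) + A*t
F = 17*sqrt(14) + 7*14
F = 17*3.741657 + 98

161.6082 mm


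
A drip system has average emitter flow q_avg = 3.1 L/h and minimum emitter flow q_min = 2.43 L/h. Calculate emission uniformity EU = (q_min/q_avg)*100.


EU = (q_min/q_avg)*100 = (2.43/3.1)*100 = 78.3871%

78.3871 %


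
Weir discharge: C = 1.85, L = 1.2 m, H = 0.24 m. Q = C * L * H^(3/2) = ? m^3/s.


Q = C * L * H^(3/2) = 1.85 * 1.2 * 0.24^1.5 = 1.85 * 1.2 * 0.117576

0.2610 m^3/s


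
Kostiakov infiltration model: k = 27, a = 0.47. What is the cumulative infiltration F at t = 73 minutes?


F = k * t^a = 27 * 73^0.47
F = 27 * 7.512107

202.8269 mm


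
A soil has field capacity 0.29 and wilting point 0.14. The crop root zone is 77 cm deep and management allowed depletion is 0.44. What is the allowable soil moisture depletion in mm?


SMD = (FC - PWP) * d * MAD * 10
SMD = (0.29 - 0.14) * 77 * 0.44 * 10
SMD = 0.1500 * 77 * 0.44 * 10

50.8200 mm


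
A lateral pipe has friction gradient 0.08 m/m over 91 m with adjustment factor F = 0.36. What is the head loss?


hf = J * L * F = 0.08 * 91 * 0.36 = 2.6208 m

2.6208 m


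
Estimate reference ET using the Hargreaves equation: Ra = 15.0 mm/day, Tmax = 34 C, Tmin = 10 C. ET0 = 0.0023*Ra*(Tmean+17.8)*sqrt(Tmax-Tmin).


Tmean = (Tmax + Tmin)/2 = (34 + 10)/2 = 22.0
ET0 = 0.0023 * 15.0 * (22.0 + 17.8) * sqrt(34 - 10)
ET0 = 0.0023 * 15.0 * 39.8 * 4.898979

6.7268 mm/day


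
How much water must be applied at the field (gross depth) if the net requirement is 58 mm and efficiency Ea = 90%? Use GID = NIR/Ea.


Ea = 90% = 0.9
GID = NIR / Ea = 58 / 0.9 = 64.4444 mm

64.4444 mm


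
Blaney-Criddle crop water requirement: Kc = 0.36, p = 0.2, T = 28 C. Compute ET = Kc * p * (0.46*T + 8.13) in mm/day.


ET = Kc * p * (0.46*T + 8.13)
ET = 0.36 * 0.2 * (0.46*28 + 8.13)
ET = 0.36 * 0.2 * 21.0100

1.5127 mm/day


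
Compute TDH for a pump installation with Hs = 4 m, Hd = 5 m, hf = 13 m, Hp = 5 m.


TDH = Hs + Hd + hf + Hp = 4 + 5 + 13 + 5 = 27

27 m


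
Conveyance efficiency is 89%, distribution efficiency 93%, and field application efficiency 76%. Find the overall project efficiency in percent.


Ec = 0.89, Eb = 0.93, Ea = 0.76
E = 0.89 * 0.93 * 0.76 * 100 = 62.9052%

62.9052 %


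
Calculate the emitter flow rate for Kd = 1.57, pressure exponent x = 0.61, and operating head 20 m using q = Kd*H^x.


q = Kd * H^x = 1.57 * 20^0.61 = 1.57 * 6.217679

9.7618 L/h


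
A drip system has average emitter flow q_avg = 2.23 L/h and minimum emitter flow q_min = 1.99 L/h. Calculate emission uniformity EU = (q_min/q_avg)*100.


EU = (q_min/q_avg)*100 = (1.99/2.23)*100 = 89.2377%

89.2377 %


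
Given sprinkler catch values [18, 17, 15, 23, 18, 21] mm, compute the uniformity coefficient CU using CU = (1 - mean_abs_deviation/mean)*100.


mean = 18.666667 mm
MAD = 2.222222 mm
CU = (1 - 2.222222/18.666667)*100

88.0952 %


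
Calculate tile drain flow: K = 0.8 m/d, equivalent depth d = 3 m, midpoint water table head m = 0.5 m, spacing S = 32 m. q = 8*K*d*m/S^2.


q = 8*K*d*m/S^2
q = 8*0.8*3*0.5/32^2
q = 9.6000 / 1024

0.0094 m/d


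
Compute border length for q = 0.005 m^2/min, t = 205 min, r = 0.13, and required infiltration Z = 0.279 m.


L = q*t/((1+r)*Z)
L = 0.005*205/((1+0.13)*0.279)
L = 1.025/0.31527

3.2512 m


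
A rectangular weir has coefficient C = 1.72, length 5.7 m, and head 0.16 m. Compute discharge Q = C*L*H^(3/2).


Q = C * L * H^(3/2) = 1.72 * 5.7 * 0.16^1.5 = 1.72 * 5.7 * 0.064000

0.6275 m^3/s


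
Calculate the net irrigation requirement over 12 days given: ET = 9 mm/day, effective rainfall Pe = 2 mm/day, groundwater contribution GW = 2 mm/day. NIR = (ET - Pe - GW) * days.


Daily deficit = ET - Pe - GW = 9 - 2 - 2 = 5 mm/day
NIR = 5 * 12 = 60 mm

60.0000 mm


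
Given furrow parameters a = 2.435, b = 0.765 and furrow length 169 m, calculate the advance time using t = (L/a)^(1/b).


t = (L/a)^(1/b)
t = (169/2.435)^(1/0.765)
t = 69.404517^(1/0.765)

255.2953 min


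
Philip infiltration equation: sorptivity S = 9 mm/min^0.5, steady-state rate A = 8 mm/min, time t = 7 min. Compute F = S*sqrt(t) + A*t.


F = S*sqrt(t) + A*t
F = 9*sqrt(7) + 8*7
F = 9*2.645751 + 56

79.8118 mm


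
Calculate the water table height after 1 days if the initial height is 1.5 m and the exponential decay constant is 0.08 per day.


m = m0 * exp(-k*t)
m = 1.5 * exp(-0.08 * 1)
m = 1.5 * exp(-0.0800)

1.3847 m


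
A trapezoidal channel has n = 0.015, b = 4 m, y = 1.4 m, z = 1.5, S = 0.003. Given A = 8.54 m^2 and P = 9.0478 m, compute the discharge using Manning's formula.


R = A/P = 8.54/9.0478 = 0.943876
Q = (1/0.015) * 8.54 * 0.943876^(2/3) * 0.003^0.5

30.0057 m^3/s


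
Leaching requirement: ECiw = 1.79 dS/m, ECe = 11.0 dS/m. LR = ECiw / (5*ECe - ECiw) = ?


LR = ECiw / (5*ECe - ECiw)
LR = 1.79 / (5*11.0 - 1.79)
LR = 1.79 / 53.2100

0.0336


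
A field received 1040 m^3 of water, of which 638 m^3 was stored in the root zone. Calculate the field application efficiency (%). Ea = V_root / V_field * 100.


Ea = V_root / V_field * 100 = 638 / 1040 * 100 = 61.3462%

61.3462 %


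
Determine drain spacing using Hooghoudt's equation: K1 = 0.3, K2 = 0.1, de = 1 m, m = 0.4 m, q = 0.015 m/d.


S^2 = 8*K2*de*m/q + 4*K1*m^2/q
S^2 = 8*0.1*1*0.4/0.015 + 4*0.3*0.4^2/0.015
S = sqrt(34.1333)

5.8424 m


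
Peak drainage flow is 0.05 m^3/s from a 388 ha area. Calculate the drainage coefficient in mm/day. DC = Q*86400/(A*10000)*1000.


DC = Q * 86400 / (A * 10000) * 1000
DC = 0.05 * 86400 / (388 * 10000) * 1000
DC = 4320000.0000 / 3880000

1.1134 mm/day


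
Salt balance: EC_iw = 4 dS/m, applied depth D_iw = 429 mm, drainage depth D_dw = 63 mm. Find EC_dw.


EC_dw = EC_iw * D_iw / D_dw
EC_dw = 4 * 429 / 63
EC_dw = 1716 / 63

27.2381 dS/m


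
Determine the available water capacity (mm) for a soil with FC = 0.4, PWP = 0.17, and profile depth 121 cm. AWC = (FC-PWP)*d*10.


AWC = (FC - PWP) * d * 10
AWC = (0.4 - 0.17) * 121 * 10
AWC = 0.2300 * 121 * 10

278.3000 mm


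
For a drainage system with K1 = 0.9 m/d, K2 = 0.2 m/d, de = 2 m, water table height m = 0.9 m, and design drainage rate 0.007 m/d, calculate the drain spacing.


S^2 = 8*K2*de*m/q + 4*K1*m^2/q
S^2 = 8*0.2*2*0.9/0.007 + 4*0.9*0.9^2/0.007
S = sqrt(828.0000)

28.7750 m


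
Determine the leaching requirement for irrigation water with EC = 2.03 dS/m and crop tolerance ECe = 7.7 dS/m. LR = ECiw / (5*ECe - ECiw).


LR = ECiw / (5*ECe - ECiw)
LR = 2.03 / (5*7.7 - 2.03)
LR = 2.03 / 36.4700

0.0557


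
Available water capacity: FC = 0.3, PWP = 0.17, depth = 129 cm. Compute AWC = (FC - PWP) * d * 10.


AWC = (FC - PWP) * d * 10
AWC = (0.3 - 0.17) * 129 * 10
AWC = 0.1300 * 129 * 10

167.7000 mm


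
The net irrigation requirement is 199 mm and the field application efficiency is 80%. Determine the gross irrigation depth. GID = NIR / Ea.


Ea = 80% = 0.8
GID = NIR / Ea = 199 / 0.8 = 248.7500 mm

248.7500 mm


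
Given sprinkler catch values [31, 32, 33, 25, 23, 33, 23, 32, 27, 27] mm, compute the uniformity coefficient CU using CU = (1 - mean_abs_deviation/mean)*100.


mean = 28.600000 mm
MAD = 3.600000 mm
CU = (1 - 3.600000/28.600000)*100

87.4126 %


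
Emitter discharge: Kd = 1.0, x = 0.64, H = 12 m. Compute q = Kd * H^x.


q = Kd * H^x = 1.0 * 12^0.64 = 1.0 * 4.905418

4.9054 L/h


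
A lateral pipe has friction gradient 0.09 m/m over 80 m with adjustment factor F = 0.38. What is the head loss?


hf = J * L * F = 0.09 * 80 * 0.38 = 2.7360 m

2.7360 m


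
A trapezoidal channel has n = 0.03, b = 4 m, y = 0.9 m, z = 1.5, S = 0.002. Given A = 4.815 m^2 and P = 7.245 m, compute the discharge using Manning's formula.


R = A/P = 4.815/7.245 = 0.664596
Q = (1/0.03) * 4.815 * 0.664596^(2/3) * 0.002^0.5

5.4663 m^3/s


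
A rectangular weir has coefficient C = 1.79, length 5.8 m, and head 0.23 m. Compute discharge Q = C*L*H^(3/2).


Q = C * L * H^(3/2) = 1.79 * 5.8 * 0.23^1.5 = 1.79 * 5.8 * 0.110304

1.1452 m^3/s


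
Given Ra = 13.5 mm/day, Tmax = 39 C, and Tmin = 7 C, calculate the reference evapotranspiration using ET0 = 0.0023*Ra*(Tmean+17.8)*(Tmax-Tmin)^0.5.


Tmean = (Tmax + Tmin)/2 = (39 + 7)/2 = 23.0
ET0 = 0.0023 * 13.5 * (23.0 + 17.8) * sqrt(39 - 7)
ET0 = 0.0023 * 13.5 * 40.8 * 5.656854

7.1663 mm/day


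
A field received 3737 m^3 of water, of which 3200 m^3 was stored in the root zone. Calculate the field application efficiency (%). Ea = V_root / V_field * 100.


Ea = V_root / V_field * 100 = 3200 / 3737 * 100 = 85.6302%

85.6302 %


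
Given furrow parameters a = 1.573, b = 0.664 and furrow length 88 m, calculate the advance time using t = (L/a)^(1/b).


t = (L/a)^(1/b)
t = (88/1.573)^(1/0.664)
t = 55.944056^(1/0.664)

428.7060 min


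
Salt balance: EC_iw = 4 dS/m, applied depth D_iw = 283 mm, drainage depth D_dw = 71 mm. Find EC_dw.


EC_dw = EC_iw * D_iw / D_dw
EC_dw = 4 * 283 / 71
EC_dw = 1132 / 71

15.9437 dS/m


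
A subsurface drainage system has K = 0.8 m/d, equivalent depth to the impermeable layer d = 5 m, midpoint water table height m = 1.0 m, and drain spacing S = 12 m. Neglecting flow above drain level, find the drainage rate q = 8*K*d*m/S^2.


q = 8*K*d*m/S^2
q = 8*0.8*5*1.0/12^2
q = 32.0000 / 144

0.2222 m/d


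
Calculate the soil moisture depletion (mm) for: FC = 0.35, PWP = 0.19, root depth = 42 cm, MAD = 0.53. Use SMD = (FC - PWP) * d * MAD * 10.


SMD = (FC - PWP) * d * MAD * 10
SMD = (0.35 - 0.19) * 42 * 0.53 * 10
SMD = 0.1600 * 42 * 0.53 * 10

35.6160 mm


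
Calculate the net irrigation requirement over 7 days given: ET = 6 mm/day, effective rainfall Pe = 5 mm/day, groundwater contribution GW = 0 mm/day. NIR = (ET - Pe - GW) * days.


Daily deficit = ET - Pe - GW = 6 - 5 - 0 = 1 mm/day
NIR = 1 * 7 = 7 mm

7.0000 mm


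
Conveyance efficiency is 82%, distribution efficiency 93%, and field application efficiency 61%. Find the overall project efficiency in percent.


Ec = 0.82, Eb = 0.93, Ea = 0.61
E = 0.82 * 0.93 * 0.61 * 100 = 46.5186%

46.5186 %


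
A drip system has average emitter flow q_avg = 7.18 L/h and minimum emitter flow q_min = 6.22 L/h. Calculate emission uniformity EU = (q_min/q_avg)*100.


EU = (q_min/q_avg)*100 = (6.22/7.18)*100 = 86.6295%

86.6295 %


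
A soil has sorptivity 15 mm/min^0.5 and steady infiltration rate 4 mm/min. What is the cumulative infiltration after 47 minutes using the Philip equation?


F = S*sqrt(t) + A*t
F = 15*sqrt(47) + 4*47
F = 15*6.855655 + 188

290.8348 mm


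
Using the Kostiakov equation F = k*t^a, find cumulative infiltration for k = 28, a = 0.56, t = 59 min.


F = k * t^a = 28 * 59^0.56
F = 28 * 9.810183

274.6851 mm


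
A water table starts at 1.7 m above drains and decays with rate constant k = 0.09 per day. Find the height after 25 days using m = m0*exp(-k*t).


m = m0 * exp(-k*t)
m = 1.7 * exp(-0.09 * 25)
m = 1.7 * exp(-2.2500)

0.1792 m


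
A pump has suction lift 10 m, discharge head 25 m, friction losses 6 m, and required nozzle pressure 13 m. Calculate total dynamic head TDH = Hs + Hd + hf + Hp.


TDH = Hs + Hd + hf + Hp = 10 + 25 + 6 + 13 = 54

54 m


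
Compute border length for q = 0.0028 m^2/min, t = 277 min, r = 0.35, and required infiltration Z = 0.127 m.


L = q*t/((1+r)*Z)
L = 0.0028*277/((1+0.35)*0.127)
L = 0.7756/0.17145

4.5238 m


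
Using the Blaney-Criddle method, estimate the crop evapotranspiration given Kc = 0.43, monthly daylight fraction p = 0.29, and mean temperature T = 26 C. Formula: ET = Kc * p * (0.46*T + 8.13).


ET = Kc * p * (0.46*T + 8.13)
ET = 0.43 * 0.29 * (0.46*26 + 8.13)
ET = 0.43 * 0.29 * 20.0900

2.5052 mm/day


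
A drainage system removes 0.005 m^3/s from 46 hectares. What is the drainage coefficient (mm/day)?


DC = Q * 86400 / (A * 10000) * 1000
DC = 0.005 * 86400 / (46 * 10000) * 1000
DC = 432000.0000 / 460000

0.9391 mm/day


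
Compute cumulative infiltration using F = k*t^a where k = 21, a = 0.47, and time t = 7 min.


F = k * t^a = 21 * 7^0.47
F = 21 * 2.495721

52.4101 mm


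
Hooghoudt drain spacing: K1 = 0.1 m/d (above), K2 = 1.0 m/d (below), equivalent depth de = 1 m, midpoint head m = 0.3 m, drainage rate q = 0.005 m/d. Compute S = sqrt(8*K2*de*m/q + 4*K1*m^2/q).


S^2 = 8*K2*de*m/q + 4*K1*m^2/q
S^2 = 8*1.0*1*0.3/0.005 + 4*0.1*0.3^2/0.005
S = sqrt(487.2000)

22.0726 m


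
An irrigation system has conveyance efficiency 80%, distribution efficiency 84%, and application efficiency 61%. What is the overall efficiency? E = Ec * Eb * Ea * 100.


Ec = 0.8, Eb = 0.84, Ea = 0.61
E = 0.8 * 0.84 * 0.61 * 100 = 40.9920%

40.9920 %


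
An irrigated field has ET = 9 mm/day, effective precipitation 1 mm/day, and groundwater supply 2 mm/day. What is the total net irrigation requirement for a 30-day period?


Daily deficit = ET - Pe - GW = 9 - 1 - 2 = 6 mm/day
NIR = 6 * 30 = 180 mm

180.0000 mm


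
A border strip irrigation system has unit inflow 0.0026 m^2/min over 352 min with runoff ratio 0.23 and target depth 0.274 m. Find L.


L = q*t/((1+r)*Z)
L = 0.0026*352/((1+0.23)*0.274)
L = 0.9152/0.33702

2.7156 m


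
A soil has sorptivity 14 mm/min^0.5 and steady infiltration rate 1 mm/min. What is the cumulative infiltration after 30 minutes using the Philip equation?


F = S*sqrt(t) + A*t
F = 14*sqrt(30) + 1*30
F = 14*5.477226 + 30

106.6812 mm


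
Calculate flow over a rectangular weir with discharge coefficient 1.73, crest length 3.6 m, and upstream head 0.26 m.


Q = C * L * H^(3/2) = 1.73 * 3.6 * 0.26^1.5 = 1.73 * 3.6 * 0.132575

0.8257 m^3/s


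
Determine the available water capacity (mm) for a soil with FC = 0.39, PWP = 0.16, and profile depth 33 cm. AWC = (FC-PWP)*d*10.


AWC = (FC - PWP) * d * 10
AWC = (0.39 - 0.16) * 33 * 10
AWC = 0.2300 * 33 * 10

75.9000 mm


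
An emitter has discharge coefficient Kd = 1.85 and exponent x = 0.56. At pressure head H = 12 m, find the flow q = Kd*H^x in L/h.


q = Kd * H^x = 1.85 * 12^0.56 = 1.85 * 4.021069

7.4390 L/h


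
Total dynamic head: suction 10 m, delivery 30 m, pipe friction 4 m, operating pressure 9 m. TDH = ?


TDH = Hs + Hd + hf + Hp = 10 + 30 + 4 + 9 = 53

53 m


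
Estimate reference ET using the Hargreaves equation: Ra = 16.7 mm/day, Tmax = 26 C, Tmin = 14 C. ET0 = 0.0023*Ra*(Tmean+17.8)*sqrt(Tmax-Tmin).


Tmean = (Tmax + Tmin)/2 = (26 + 14)/2 = 20.0
ET0 = 0.0023 * 16.7 * (20.0 + 17.8) * sqrt(26 - 14)
ET0 = 0.0023 * 16.7 * 37.8 * 3.464102

5.0295 mm/day


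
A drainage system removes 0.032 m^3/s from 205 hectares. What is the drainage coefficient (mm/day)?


DC = Q * 86400 / (A * 10000) * 1000
DC = 0.032 * 86400 / (205 * 10000) * 1000
DC = 2764800.0000 / 2050000

1.3487 mm/day


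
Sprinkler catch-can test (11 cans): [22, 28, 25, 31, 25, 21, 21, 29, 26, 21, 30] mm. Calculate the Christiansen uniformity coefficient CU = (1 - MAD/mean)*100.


mean = 25.363636 mm
MAD = 3.123967 mm
CU = (1 - 3.123967/25.363636)*100

87.6833 %


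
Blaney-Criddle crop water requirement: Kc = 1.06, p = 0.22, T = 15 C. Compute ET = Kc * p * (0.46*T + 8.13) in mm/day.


ET = Kc * p * (0.46*T + 8.13)
ET = 1.06 * 0.22 * (0.46*15 + 8.13)
ET = 1.06 * 0.22 * 15.0300

3.5050 mm/day


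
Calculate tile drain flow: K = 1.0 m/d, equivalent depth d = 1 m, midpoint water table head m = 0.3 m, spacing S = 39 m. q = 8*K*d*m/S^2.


q = 8*K*d*m/S^2
q = 8*1.0*1*0.3/39^2
q = 2.4000 / 1521

0.0016 m/d


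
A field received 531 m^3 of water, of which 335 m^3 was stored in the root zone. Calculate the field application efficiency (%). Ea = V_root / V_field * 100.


Ea = V_root / V_field * 100 = 335 / 531 * 100 = 63.0885%

63.0885 %


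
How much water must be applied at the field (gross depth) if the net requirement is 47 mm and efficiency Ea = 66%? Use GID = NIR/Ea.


Ea = 66% = 0.66
GID = NIR / Ea = 47 / 0.66 = 71.2121 mm

71.2121 mm


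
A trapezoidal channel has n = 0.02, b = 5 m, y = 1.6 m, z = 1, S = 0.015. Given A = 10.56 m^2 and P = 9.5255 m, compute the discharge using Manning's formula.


R = A/P = 10.56/9.5255 = 1.108603
Q = (1/0.02) * 10.56 * 1.108603^(2/3) * 0.015^0.5

69.2676 m^3/s


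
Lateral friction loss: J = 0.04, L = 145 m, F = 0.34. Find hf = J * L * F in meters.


hf = J * L * F = 0.04 * 145 * 0.34 = 1.9720 m

1.9720 m


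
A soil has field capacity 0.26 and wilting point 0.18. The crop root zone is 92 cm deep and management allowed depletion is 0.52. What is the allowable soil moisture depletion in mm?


SMD = (FC - PWP) * d * MAD * 10
SMD = (0.26 - 0.18) * 92 * 0.52 * 10
SMD = 0.0800 * 92 * 0.52 * 10

38.2720 mm


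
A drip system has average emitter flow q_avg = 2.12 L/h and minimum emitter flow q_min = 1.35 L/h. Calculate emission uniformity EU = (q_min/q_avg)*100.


EU = (q_min/q_avg)*100 = (1.35/2.12)*100 = 63.6792%

63.6792 %


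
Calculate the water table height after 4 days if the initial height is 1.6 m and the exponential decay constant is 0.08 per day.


m = m0 * exp(-k*t)
m = 1.6 * exp(-0.08 * 4)
m = 1.6 * exp(-0.3200)

1.1618 m


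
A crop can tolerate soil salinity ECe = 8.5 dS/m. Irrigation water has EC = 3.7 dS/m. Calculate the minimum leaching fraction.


LR = ECiw / (5*ECe - ECiw)
LR = 3.7 / (5*8.5 - 3.7)
LR = 3.7 / 38.8000

0.0954


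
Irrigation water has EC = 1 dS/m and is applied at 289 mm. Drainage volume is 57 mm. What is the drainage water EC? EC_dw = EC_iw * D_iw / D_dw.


EC_dw = EC_iw * D_iw / D_dw
EC_dw = 1 * 289 / 57
EC_dw = 289 / 57

5.0702 dS/m


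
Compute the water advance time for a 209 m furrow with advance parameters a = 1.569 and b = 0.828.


t = (L/a)^(1/b)
t = (209/1.569)^(1/0.828)
t = 133.205864^(1/0.828)

368.0014 min


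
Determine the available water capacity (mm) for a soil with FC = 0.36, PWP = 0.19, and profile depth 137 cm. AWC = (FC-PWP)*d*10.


AWC = (FC - PWP) * d * 10
AWC = (0.36 - 0.19) * 137 * 10
AWC = 0.1700 * 137 * 10

232.9000 mm


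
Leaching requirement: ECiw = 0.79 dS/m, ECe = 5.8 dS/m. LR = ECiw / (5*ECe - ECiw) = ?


LR = ECiw / (5*ECe - ECiw)
LR = 0.79 / (5*5.8 - 0.79)
LR = 0.79 / 28.2100

0.0280


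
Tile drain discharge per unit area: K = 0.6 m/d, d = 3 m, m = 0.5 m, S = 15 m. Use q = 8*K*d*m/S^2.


q = 8*K*d*m/S^2
q = 8*0.6*3*0.5/15^2
q = 7.2000 / 225

0.0320 m/d


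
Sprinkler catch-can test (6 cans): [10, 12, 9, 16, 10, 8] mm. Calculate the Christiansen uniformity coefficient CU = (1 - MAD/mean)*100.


mean = 10.833333 mm
MAD = 2.111111 mm
CU = (1 - 2.111111/10.833333)*100

80.5128 %


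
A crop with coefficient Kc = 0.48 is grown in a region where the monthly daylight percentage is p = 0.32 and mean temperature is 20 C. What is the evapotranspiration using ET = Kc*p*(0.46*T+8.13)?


ET = Kc * p * (0.46*T + 8.13)
ET = 0.48 * 0.32 * (0.46*20 + 8.13)
ET = 0.48 * 0.32 * 17.3300

2.6619 mm/day


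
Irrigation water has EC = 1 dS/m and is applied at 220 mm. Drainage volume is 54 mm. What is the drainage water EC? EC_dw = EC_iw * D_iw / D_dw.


EC_dw = EC_iw * D_iw / D_dw
EC_dw = 1 * 220 / 54
EC_dw = 220 / 54

4.0741 dS/m


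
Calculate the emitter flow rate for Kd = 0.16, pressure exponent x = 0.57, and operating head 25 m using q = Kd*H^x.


q = Kd * H^x = 0.16 * 25^0.57 = 0.16 * 6.263626

1.0022 L/h


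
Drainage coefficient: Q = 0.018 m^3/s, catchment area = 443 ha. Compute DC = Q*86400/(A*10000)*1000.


DC = Q * 86400 / (A * 10000) * 1000
DC = 0.018 * 86400 / (443 * 10000) * 1000
DC = 1555200.0000 / 4430000

0.3511 mm/day


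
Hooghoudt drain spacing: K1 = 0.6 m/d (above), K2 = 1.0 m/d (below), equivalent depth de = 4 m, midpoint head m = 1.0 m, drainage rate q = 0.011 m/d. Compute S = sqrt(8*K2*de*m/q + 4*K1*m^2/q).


S^2 = 8*K2*de*m/q + 4*K1*m^2/q
S^2 = 8*1.0*4*1.0/0.011 + 4*0.6*1.0^2/0.011
S = sqrt(3127.2727)

55.9220 m


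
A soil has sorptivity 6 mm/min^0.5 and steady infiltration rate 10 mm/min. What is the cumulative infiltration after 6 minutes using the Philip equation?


F = S*sqrt(t) + A*t
F = 6*sqrt(6) + 10*6
F = 6*2.449490 + 60

74.6969 mm


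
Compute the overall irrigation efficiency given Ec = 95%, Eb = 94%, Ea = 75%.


Ec = 0.95, Eb = 0.94, Ea = 0.75
E = 0.95 * 0.94 * 0.75 * 100 = 66.9750%

66.9750 %


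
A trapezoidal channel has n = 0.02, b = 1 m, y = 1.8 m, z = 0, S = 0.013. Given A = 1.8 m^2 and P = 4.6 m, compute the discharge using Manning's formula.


R = A/P = 1.8/4.6 = 0.391304
Q = (1/0.02) * 1.8 * 0.391304^(2/3) * 0.013^0.5

5.4898 m^3/s


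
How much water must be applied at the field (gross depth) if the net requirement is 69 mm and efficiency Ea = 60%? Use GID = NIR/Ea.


Ea = 60% = 0.6
GID = NIR / Ea = 69 / 0.6 = 115.0000 mm

115.0000 mm


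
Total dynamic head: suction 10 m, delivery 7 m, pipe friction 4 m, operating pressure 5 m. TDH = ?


TDH = Hs + Hd + hf + Hp = 10 + 7 + 4 + 5 = 26

26 m


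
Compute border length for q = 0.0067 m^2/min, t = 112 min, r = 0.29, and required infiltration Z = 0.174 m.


L = q*t/((1+r)*Z)
L = 0.0067*112/((1+0.29)*0.174)
L = 0.7504/0.22446

3.3431 m


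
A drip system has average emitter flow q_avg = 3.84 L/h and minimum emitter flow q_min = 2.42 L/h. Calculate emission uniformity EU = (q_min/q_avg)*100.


EU = (q_min/q_avg)*100 = (2.42/3.84)*100 = 63.0208%

63.0208 %


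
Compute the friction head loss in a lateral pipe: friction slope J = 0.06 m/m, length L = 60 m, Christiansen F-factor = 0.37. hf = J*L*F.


hf = J * L * F = 0.06 * 60 * 0.37 = 1.3320 m

1.3320 m


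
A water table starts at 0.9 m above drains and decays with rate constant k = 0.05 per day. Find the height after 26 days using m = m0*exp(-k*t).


m = m0 * exp(-k*t)
m = 0.9 * exp(-0.05 * 26)
m = 0.9 * exp(-1.3000)

0.2453 m


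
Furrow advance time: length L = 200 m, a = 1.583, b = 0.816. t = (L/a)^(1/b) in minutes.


t = (L/a)^(1/b)
t = (200/1.583)^(1/0.816)
t = 126.342388^(1/0.816)

376.2078 min


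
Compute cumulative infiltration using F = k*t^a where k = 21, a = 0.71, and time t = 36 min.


F = k * t^a = 21 * 36^0.71
F = 21 * 12.734291

267.4201 mm


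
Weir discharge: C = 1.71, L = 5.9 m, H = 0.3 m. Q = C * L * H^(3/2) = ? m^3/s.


Q = C * L * H^(3/2) = 1.71 * 5.9 * 0.3^1.5 = 1.71 * 5.9 * 0.164317

1.6578 m^3/s


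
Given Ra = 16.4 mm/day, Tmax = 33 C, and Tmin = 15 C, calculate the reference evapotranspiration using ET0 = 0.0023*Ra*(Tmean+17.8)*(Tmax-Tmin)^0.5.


Tmean = (Tmax + Tmin)/2 = (33 + 15)/2 = 24.0
ET0 = 0.0023 * 16.4 * (24.0 + 17.8) * sqrt(33 - 15)
ET0 = 0.0023 * 16.4 * 41.8 * 4.242641

6.6894 mm/day


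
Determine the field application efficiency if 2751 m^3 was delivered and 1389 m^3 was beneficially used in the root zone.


Ea = V_root / V_field * 100 = 1389 / 2751 * 100 = 50.4907%

50.4907 %


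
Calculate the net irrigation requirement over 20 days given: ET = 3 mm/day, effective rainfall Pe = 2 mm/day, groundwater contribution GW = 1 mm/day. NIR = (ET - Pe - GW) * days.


Daily deficit = ET - Pe - GW = 3 - 2 - 1 = 0 mm/day
NIR = 0 * 20 = 0 mm

0 mm


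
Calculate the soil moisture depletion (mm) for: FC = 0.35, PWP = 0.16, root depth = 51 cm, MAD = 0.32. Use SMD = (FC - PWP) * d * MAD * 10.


SMD = (FC - PWP) * d * MAD * 10
SMD = (0.35 - 0.16) * 51 * 0.32 * 10
SMD = 0.1900 * 51 * 0.32 * 10

31.0080 mm


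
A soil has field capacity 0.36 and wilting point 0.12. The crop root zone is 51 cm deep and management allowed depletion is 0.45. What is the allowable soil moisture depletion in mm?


SMD = (FC - PWP) * d * MAD * 10
SMD = (0.36 - 0.12) * 51 * 0.45 * 10
SMD = 0.2400 * 51 * 0.45 * 10

55.0800 mm


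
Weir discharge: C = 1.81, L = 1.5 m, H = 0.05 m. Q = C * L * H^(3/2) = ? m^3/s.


Q = C * L * H^(3/2) = 1.81 * 1.5 * 0.05^1.5 = 1.81 * 1.5 * 0.011180

0.0304 m^3/s


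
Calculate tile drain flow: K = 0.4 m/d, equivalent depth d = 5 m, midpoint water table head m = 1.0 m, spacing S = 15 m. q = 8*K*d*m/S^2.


q = 8*K*d*m/S^2
q = 8*0.4*5*1.0/15^2
q = 16.0000 / 225

0.0711 m/d


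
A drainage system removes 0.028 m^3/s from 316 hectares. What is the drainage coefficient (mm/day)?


DC = Q * 86400 / (A * 10000) * 1000
DC = 0.028 * 86400 / (316 * 10000) * 1000
DC = 2419200.0000 / 3160000

0.7656 mm/day


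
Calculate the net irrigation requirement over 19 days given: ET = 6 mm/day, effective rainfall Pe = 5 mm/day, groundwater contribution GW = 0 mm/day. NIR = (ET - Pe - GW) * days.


Daily deficit = ET - Pe - GW = 6 - 5 - 0 = 1 mm/day
NIR = 1 * 19 = 19 mm

19.0000 mm


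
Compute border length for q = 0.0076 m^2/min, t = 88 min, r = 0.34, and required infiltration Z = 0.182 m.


L = q*t/((1+r)*Z)
L = 0.0076*88/((1+0.34)*0.182)
L = 0.6688/0.24388

2.7423 m


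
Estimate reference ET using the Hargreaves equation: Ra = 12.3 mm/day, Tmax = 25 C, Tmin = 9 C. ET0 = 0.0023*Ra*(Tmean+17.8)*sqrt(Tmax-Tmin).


Tmean = (Tmax + Tmin)/2 = (25 + 9)/2 = 17.0
ET0 = 0.0023 * 12.3 * (17.0 + 17.8) * sqrt(25 - 9)
ET0 = 0.0023 * 12.3 * 34.8 * 4.000000

3.9380 mm/day


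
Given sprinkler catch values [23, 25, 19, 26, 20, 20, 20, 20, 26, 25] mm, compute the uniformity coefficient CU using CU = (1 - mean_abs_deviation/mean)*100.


mean = 22.400000 mm
MAD = 2.600000 mm
CU = (1 - 2.600000/22.400000)*100

88.3929 %


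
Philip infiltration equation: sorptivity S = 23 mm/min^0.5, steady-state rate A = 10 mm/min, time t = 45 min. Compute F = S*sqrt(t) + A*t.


F = S*sqrt(t) + A*t
F = 23*sqrt(45) + 10*45
F = 23*6.708204 + 450

604.2887 mm


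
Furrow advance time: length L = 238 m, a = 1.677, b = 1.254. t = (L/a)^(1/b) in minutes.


t = (L/a)^(1/b)
t = (238/1.677)^(1/1.254)
t = 141.920095^(1/1.254)

52.0168 min


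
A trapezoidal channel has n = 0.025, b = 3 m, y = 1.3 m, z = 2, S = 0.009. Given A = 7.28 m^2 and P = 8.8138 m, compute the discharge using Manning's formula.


R = A/P = 7.28/8.8138 = 0.825977
Q = (1/0.025) * 7.28 * 0.825977^(2/3) * 0.009^0.5

24.3197 m^3/s


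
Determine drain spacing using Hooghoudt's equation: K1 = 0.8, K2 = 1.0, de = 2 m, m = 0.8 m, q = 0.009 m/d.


S^2 = 8*K2*de*m/q + 4*K1*m^2/q
S^2 = 8*1.0*2*0.8/0.009 + 4*0.8*0.8^2/0.009
S = sqrt(1649.7778)

40.6175 m


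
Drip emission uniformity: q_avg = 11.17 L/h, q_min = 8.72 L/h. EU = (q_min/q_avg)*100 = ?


EU = (q_min/q_avg)*100 = (8.72/11.17)*100 = 78.0662%

78.0662 %


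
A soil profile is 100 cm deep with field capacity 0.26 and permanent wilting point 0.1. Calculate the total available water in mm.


AWC = (FC - PWP) * d * 10
AWC = (0.26 - 0.1) * 100 * 10
AWC = 0.1600 * 100 * 10

160.0000 mm


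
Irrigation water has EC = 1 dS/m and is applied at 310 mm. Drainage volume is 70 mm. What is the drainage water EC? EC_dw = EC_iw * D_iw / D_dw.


EC_dw = EC_iw * D_iw / D_dw
EC_dw = 1 * 310 / 70
EC_dw = 310 / 70

4.4286 dS/m


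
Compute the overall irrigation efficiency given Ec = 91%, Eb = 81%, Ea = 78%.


Ec = 0.91, Eb = 0.81, Ea = 0.78
E = 0.91 * 0.81 * 0.78 * 100 = 57.4938%

57.4938 %


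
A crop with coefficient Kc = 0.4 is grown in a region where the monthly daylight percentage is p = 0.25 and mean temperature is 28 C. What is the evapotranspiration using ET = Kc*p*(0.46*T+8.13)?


ET = Kc * p * (0.46*T + 8.13)
ET = 0.4 * 0.25 * (0.46*28 + 8.13)
ET = 0.4 * 0.25 * 21.0100

2.1010 mm/day


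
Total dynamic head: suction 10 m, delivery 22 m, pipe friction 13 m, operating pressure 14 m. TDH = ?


TDH = Hs + Hd + hf + Hp = 10 + 22 + 13 + 14 = 59

59 m


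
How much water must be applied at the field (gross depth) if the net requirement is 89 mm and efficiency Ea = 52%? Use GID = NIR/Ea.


Ea = 52% = 0.52
GID = NIR / Ea = 89 / 0.52 = 171.1538 mm

171.1538 mm


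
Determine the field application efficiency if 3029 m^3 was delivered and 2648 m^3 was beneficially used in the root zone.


Ea = V_root / V_field * 100 = 2648 / 3029 * 100 = 87.4216%

87.4216 %


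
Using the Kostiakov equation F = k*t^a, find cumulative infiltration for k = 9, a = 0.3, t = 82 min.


F = k * t^a = 9 * 82^0.3
F = 9 * 3.750975

33.7588 mm


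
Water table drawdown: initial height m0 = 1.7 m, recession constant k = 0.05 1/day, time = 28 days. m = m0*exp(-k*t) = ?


m = m0 * exp(-k*t)
m = 1.7 * exp(-0.05 * 28)
m = 1.7 * exp(-1.4000)

0.4192 m


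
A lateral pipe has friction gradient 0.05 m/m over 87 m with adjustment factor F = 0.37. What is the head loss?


hf = J * L * F = 0.05 * 87 * 0.37 = 1.6095 m

1.6095 m


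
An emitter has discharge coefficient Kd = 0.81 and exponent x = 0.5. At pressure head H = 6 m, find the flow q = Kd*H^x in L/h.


q = Kd * H^x = 0.81 * 6^0.5 = 0.81 * 2.449490

1.9841 L/h


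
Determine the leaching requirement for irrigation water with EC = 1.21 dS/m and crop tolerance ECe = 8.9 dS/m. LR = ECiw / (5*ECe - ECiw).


LR = ECiw / (5*ECe - ECiw)
LR = 1.21 / (5*8.9 - 1.21)
LR = 1.21 / 43.2900

0.0280


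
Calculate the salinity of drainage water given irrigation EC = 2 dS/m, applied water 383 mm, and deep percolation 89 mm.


EC_dw = EC_iw * D_iw / D_dw
EC_dw = 2 * 383 / 89
EC_dw = 766 / 89

8.6067 dS/m


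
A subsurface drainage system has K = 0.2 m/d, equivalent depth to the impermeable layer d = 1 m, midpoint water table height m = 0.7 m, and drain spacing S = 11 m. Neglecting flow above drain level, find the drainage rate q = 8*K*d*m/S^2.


q = 8*K*d*m/S^2
q = 8*0.2*1*0.7/11^2
q = 1.1200 / 121

0.0093 m/d


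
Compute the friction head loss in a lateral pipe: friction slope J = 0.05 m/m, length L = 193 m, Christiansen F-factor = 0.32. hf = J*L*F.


hf = J * L * F = 0.05 * 193 * 0.32 = 3.0880 m

3.0880 m


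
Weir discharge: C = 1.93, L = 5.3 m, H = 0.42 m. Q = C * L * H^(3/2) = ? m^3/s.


Q = C * L * H^(3/2) = 1.93 * 5.3 * 0.42^1.5 = 1.93 * 5.3 * 0.272191

2.7842 m^3/s


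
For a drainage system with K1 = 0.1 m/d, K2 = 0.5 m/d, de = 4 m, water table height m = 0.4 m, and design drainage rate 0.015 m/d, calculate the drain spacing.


S^2 = 8*K2*de*m/q + 4*K1*m^2/q
S^2 = 8*0.5*4*0.4/0.015 + 4*0.1*0.4^2/0.015
S = sqrt(430.9333)

20.7589 m


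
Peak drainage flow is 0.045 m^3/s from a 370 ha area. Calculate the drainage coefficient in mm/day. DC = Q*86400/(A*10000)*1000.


DC = Q * 86400 / (A * 10000) * 1000
DC = 0.045 * 86400 / (370 * 10000) * 1000
DC = 3888000.0000 / 3700000

1.0508 mm/day


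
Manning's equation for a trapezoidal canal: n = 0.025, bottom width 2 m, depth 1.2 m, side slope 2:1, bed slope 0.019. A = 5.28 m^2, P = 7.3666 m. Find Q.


R = A/P = 5.28/7.3666 = 0.716749
Q = (1/0.025) * 5.28 * 0.716749^(2/3) * 0.019^0.5

23.3157 m^3/s


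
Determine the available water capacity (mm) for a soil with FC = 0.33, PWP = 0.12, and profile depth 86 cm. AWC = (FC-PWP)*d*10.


AWC = (FC - PWP) * d * 10
AWC = (0.33 - 0.12) * 86 * 10
AWC = 0.2100 * 86 * 10

180.6000 mm


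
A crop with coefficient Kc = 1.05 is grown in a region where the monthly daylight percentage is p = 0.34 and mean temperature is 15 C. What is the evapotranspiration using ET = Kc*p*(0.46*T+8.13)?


ET = Kc * p * (0.46*T + 8.13)
ET = 1.05 * 0.34 * (0.46*15 + 8.13)
ET = 1.05 * 0.34 * 15.0300

5.3657 mm/day


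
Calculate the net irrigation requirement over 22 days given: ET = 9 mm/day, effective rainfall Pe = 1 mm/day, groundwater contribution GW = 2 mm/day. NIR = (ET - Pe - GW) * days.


Daily deficit = ET - Pe - GW = 9 - 1 - 2 = 6 mm/day
NIR = 6 * 22 = 132 mm

132.0000 mm


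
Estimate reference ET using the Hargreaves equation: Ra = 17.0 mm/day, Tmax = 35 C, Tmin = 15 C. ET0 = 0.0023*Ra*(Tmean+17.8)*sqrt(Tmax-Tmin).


Tmean = (Tmax + Tmin)/2 = (35 + 15)/2 = 25.0
ET0 = 0.0023 * 17.0 * (25.0 + 17.8) * sqrt(35 - 15)
ET0 = 0.0023 * 17.0 * 42.8 * 4.472136

7.4840 mm/day


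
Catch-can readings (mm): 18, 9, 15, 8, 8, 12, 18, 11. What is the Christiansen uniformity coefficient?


mean = 12.375000 mm
MAD = 3.468750 mm
CU = (1 - 3.468750/12.375000)*100

71.9697 %


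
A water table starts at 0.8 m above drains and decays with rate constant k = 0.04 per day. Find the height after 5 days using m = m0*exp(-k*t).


m = m0 * exp(-k*t)
m = 0.8 * exp(-0.04 * 5)
m = 0.8 * exp(-0.2000)

0.6550 m


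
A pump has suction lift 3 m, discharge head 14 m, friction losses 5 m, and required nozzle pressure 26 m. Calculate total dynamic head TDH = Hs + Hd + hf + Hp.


TDH = Hs + Hd + hf + Hp = 3 + 14 + 5 + 26 = 48

48 m


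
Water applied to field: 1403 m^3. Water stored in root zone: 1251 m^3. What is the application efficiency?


Ea = V_root / V_field * 100 = 1251 / 1403 * 100 = 89.1661%

89.1661 %


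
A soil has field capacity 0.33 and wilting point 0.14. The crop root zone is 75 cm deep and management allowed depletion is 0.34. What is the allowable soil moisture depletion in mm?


SMD = (FC - PWP) * d * MAD * 10
SMD = (0.33 - 0.14) * 75 * 0.34 * 10
SMD = 0.1900 * 75 * 0.34 * 10

48.4500 mm


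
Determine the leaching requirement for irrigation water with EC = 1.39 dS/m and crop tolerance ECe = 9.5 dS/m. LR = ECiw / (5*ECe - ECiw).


LR = ECiw / (5*ECe - ECiw)
LR = 1.39 / (5*9.5 - 1.39)
LR = 1.39 / 46.1100

0.0301
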